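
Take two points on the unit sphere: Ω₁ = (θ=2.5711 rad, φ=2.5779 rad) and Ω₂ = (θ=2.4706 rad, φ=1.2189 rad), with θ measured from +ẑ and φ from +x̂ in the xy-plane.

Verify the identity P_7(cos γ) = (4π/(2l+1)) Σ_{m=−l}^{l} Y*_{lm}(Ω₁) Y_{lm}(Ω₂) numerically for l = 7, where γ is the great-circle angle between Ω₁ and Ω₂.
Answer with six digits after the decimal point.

0.045906

Addition theorem: P_7(cos γ) = (4π/15) Σ_m Y*_{lm}(Ω₁) Y_{lm}(Ω₂), m = −7…7:
  term(m=-7) = (-0.000120, -0.000011)   from Y*(Ω₁)=(0.004647, -0.004826), Y(Ω₂)=(-0.011272, -0.013987)
  term(m=-6) = (-0.000977, 0.003160)   from Y*(Ω₁)=(0.037939, -0.009307), Y(Ω₂)=(-0.043571, 0.072591)
  term(m=-5) = (0.028685, 0.016114)   from Y*(Ω₁)=(0.131198, 0.043934), Y(Ω₂)=(0.233579, 0.044604)
  term(m=-4) = (0.092277, -0.104448)   from Y*(Ω₁)=(0.206103, 0.252808), Y(Ω₂)=(-0.069429, -0.421612)
  term(m=-3) = (-0.125686, -0.170445)   from Y*(Ω₁)=(0.058546, 0.484390), Y(Ω₂)=(-0.377719, 0.213820)
  term(m=-2) = (-0.019510, 0.008797)   from Y*(Ω₁)=(-0.145539, 0.306428), Y(Ω₂)=(0.048099, 0.040826)
  term(m=-1) = (0.014302, 0.066515)   from Y*(Ω₁)=(0.153606, -0.097095), Y(Ω₂)=(-0.129047, 0.351454)
  term(m=+0) = (0.076854, 0.000000)   from Y*(Ω₁)=(0.408810, -0.000000), Y(Ω₂)=(0.187995, 0.000000)
  term(m=+1) = (0.014302, -0.066515)   from Y*(Ω₁)=(-0.153606, -0.097095), Y(Ω₂)=(0.129047, 0.351454)
  term(m=+2) = (-0.019510, -0.008797)   from Y*(Ω₁)=(-0.145539, -0.306428), Y(Ω₂)=(0.048099, -0.040826)
  term(m=+3) = (-0.125686, 0.170445)   from Y*(Ω₁)=(-0.058546, 0.484390), Y(Ω₂)=(0.377719, 0.213820)
  term(m=+4) = (0.092277, 0.104448)   from Y*(Ω₁)=(0.206103, -0.252808), Y(Ω₂)=(-0.069429, 0.421612)
  term(m=+5) = (0.028685, -0.016114)   from Y*(Ω₁)=(-0.131198, 0.043934), Y(Ω₂)=(-0.233579, 0.044604)
  term(m=+6) = (-0.000977, -0.003160)   from Y*(Ω₁)=(0.037939, 0.009307), Y(Ω₂)=(-0.043571, -0.072591)
  term(m=+7) = (-0.000120, 0.000011)   from Y*(Ω₁)=(-0.004647, -0.004826), Y(Ω₂)=(0.011272, -0.013987)
Total Σ_m = (0.054796, 0.000000). Multiply by 0.837758: (0.045906, 0.000000). P_7(cos γ) = 0.045906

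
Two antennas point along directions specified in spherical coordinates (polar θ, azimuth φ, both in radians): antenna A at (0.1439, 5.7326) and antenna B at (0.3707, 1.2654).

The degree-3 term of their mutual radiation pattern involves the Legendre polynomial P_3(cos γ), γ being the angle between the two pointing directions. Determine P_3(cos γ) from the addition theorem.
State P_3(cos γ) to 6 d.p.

0.518126

Summing Y*_{l m}(θ₁,φ₁)·Y_{l m}(θ₂,φ₂) over m ∈ [−3, 3]; prefactor 4π/(2·3+1) = 1.795196:
  m=-3: Y*=-0.00010 - 0.00123j  Y=-0.01574 + 0.01208j  product 0.00002 + 0.00002j
  m=-2: Y*=0.00941 - 0.01855j  Y=-0.10241 - 0.07170j  product -0.00229 + 0.00122j
  m=-1: Y*=0.15392 - 0.09450j  Y=0.11771 - 0.37337j  product -0.01716 - 0.06859j
  m=+0: Y*=0.70066 + 0.00000j  Y=0.46741 + 0.00000j  product 0.32750 + 0.00000j
  m=+1: Y*=-0.15392 - 0.09450j  Y=-0.11771 - 0.37337j  product -0.01716 + 0.06859j
  m=+2: Y*=0.00941 + 0.01855j  Y=-0.10241 + 0.07170j  product -0.00229 - 0.00122j
  m=+3: Y*=0.00010 - 0.00123j  Y=0.01574 + 0.01208j  product 0.00002 - 0.00002j
Σ over m = 0.28862 + 0.00000j; ×(4π/7) → 0.51813 + 0.00000j. Real part: 0.518126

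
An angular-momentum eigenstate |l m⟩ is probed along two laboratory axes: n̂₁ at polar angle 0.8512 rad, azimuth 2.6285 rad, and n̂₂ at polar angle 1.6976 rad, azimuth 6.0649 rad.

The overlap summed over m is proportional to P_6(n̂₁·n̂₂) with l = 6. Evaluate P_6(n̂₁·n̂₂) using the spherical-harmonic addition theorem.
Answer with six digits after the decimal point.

Expand P_6 via completeness: Σ_{m} conj(Y_{6,m}) at Ω₁ times Y_{6,m} at Ω₂ —
  [-6]  conj(Y_{6,-6})(Ω₁) = -0.08724 - 0.00551j ; Y_{6,-6}(Ω₂) = 0.11881 + 0.44468j ; Δ = -0.00792 - 0.03945j
  [-5]  conj(Y_{6,-5})(Ω₁) = 0.22253 + 0.14457j ; Y_{6,-5}(Ω₂) = -0.09375 - 0.18036j ; Δ = 0.00521 - 0.05369j
  [-4]  conj(Y_{6,-4})(Ω₁) = -0.19975 - 0.38221j ; Y_{6,-4}(Ω₂) = -0.18289 - 0.21817j ; Δ = -0.04685 + 0.11348j
  [-3]  conj(Y_{6,-3})(Ω₁) = -0.01023 + 0.32459j ; Y_{6,-3}(Ω₂) = 0.18011 + 0.13830j ; Δ = -0.04674 + 0.05705j
  [-2]  conj(Y_{6,-2})(Ω₁) = -0.05651 + 0.09330j ; Y_{6,-2}(Ω₂) = 0.20927 + 0.09765j ; Δ = -0.02094 + 0.01401j
  [-1]  conj(Y_{6,-1})(Ω₁) = 0.32109 - 0.18091j ; Y_{6,-1}(Ω₂) = -0.22849 - 0.05068j ; Δ = -0.08254 + 0.02506j
  [+0]  conj(Y_{6,0})(Ω₁) = 0.00678 + 0.00000j ; Y_{6,0}(Ω₂) = -0.21616 + 0.00000j ; Δ = -0.00146 + 0.00000j
  [+1]  conj(Y_{6,1})(Ω₁) = -0.32109 - 0.18091j ; Y_{6,1}(Ω₂) = 0.22849 - 0.05068j ; Δ = -0.08254 - 0.02506j
  [+2]  conj(Y_{6,2})(Ω₁) = -0.05651 - 0.09330j ; Y_{6,2}(Ω₂) = 0.20927 - 0.09765j ; Δ = -0.02094 - 0.01401j
  [+3]  conj(Y_{6,3})(Ω₁) = 0.01023 + 0.32459j ; Y_{6,3}(Ω₂) = -0.18011 + 0.13830j ; Δ = -0.04674 - 0.05705j
  [+4]  conj(Y_{6,4})(Ω₁) = -0.19975 + 0.38221j ; Y_{6,4}(Ω₂) = -0.18289 + 0.21817j ; Δ = -0.04685 - 0.11348j
  [+5]  conj(Y_{6,5})(Ω₁) = -0.22253 + 0.14457j ; Y_{6,5}(Ω₂) = 0.09375 - 0.18036j ; Δ = 0.00521 + 0.05369j
  [+6]  conj(Y_{6,6})(Ω₁) = -0.08724 + 0.00551j ; Y_{6,6}(Ω₂) = 0.11881 - 0.44468j ; Δ = -0.00792 + 0.03945j
Total Σ_m = -0.40100 + 0.00000j. Multiply by 0.966644: -0.38762 + 0.00000j. P_6(cos γ) = -0.387624

-0.387624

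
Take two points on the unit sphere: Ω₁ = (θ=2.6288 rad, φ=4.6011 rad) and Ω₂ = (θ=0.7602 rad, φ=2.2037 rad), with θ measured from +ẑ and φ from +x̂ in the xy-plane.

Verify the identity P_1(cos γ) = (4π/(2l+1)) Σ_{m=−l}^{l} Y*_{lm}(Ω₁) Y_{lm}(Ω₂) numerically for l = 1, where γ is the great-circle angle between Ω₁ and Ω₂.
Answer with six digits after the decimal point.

Summing Y*_{l m}(θ₁,φ₁)·Y_{l m}(θ₂,φ₂) over m ∈ [−1, 1]; prefactor 4π/(2·1+1) = 4.188790:
  m=-1: Y*=-0.01882 - 0.16846j  Y=-0.14081 - 0.19196j  product -0.02969 + 0.02733j
  m=+0: Y*=-0.42576 + 0.00000j  Y=0.35409 + 0.00000j  product -0.15076 + 0.00000j
  m=+1: Y*=0.01882 - 0.16846j  Y=0.14081 - 0.19196j  product -0.02969 - 0.02733j
Total Σ_m = -0.21013 + 0.00000j. Multiply by 4.188790: -0.88018 + 0.00000j. P_1(cos γ) = -0.880178

-0.880178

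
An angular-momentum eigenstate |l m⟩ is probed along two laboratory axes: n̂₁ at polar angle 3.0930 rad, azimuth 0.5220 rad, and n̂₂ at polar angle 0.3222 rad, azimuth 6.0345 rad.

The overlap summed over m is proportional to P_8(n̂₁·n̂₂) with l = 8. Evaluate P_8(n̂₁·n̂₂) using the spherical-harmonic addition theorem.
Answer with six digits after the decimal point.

-0.279503

Summing Y*_{l m}(θ₁,φ₁)·Y_{l m}(θ₂,φ₂) over m ∈ [−8, 8]; prefactor 4π/(2·8+1) = 0.739198:
  term(m=-8) = +0.000000-0.000000i   from Y*(Ω₁)=-0.000000-0.000000i, Y(Ω₂)=-0.000021+0.000048i
  term(m=-7) = -0.000000+0.000000i   from Y*(Ω₁)=+0.000000+0.000000i, Y(Ω₂)=-0.000106+0.000615i
  term(m=-6) = -0.000000-0.000000i   from Y*(Ω₁)=-0.000000+0.000000i, Y(Ω₂)=+0.000373+0.004727i
  term(m=-5) = +0.000000+0.000000i   from Y*(Ω₁)=+0.000002-0.000001i, Y(Ω₂)=+0.008288+0.024405i
  term(m=-4) = -0.000008+0.000000i   from Y*(Ω₁)=-0.000037+0.000065i, Y(Ω₂)=+0.055999+0.086212i
  term(m=-3) = +0.000315-0.000344i   from Y*(Ω₁)=-0.000008-0.001587i, Y(Ω₂)=+0.215943+0.199587i
  term(m=-2) = +0.000391+0.013276i   from Y*(Ω₁)=+0.012085+0.020779i, Y(Ω₂)=+0.485579+0.263617i
  term(m=-1) = -0.085187-0.082716i   from Y*(Ω₁)=-0.203508-0.117062i, Y(Ω₂)=+0.490197+0.124482i
  term(m=+0) = -0.209140+0.000000i   from Y*(Ω₁)=+1.114190-0.000000i, Y(Ω₂)=-0.187706+0.000000i
  term(m=+1) = -0.085187+0.082716i   from Y*(Ω₁)=+0.203508-0.117062i, Y(Ω₂)=-0.490197+0.124482i
  term(m=+2) = +0.000391-0.013276i   from Y*(Ω₁)=+0.012085-0.020779i, Y(Ω₂)=+0.485579-0.263617i
  term(m=+3) = +0.000315+0.000344i   from Y*(Ω₁)=+0.000008-0.001587i, Y(Ω₂)=-0.215943+0.199587i
  term(m=+4) = -0.000008-0.000000i   from Y*(Ω₁)=-0.000037-0.000065i, Y(Ω₂)=+0.055999-0.086212i
  term(m=+5) = +0.000000-0.000000i   from Y*(Ω₁)=-0.000002-0.000001i, Y(Ω₂)=-0.008288+0.024405i
  term(m=+6) = -0.000000+0.000000i   from Y*(Ω₁)=-0.000000-0.000000i, Y(Ω₂)=+0.000373-0.004727i
  term(m=+7) = -0.000000-0.000000i   from Y*(Ω₁)=-0.000000+0.000000i, Y(Ω₂)=+0.000106+0.000615i
  term(m=+8) = +0.000000+0.000000i   from Y*(Ω₁)=-0.000000+0.000000i, Y(Ω₂)=-0.000021-0.000048i
Σ over m = -0.378117-0.000000i; ×(4π/17) → -0.279503-0.000000i. Real part: -0.279503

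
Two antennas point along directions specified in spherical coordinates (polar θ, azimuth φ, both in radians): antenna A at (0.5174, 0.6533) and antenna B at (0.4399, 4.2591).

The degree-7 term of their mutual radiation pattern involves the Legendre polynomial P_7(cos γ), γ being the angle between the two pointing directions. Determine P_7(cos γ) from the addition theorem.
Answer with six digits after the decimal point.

0.323007

Expand P_7 via completeness: Σ_{m} conj(Y_{7,m}) at Ω₁ times Y_{7,m} at Ω₂ —
  [-7]  conj(Y_{7,-7})(Ω₁) = -0.00050 - 0.00359j ; Y_{7,-7}(Ω₂) = -0.00004 + 0.00127j ; Δ = 0.00000 - 0.00000j
  [-6]  conj(Y_{7,-6})(Ω₁) = -0.01696 - 0.01672j ; Y_{7,-6}(Ω₂) = 0.00921 - 0.00413j ; Δ = -0.00023 - 0.00008j
  [-5]  conj(Y_{7,-5})(Ω₁) = -0.09506 - 0.01194j ; Y_{7,-5}(Ω₂) = -0.03804 - 0.03176j ; Δ = 0.00324 + 0.00347j
  [-4]  conj(Y_{7,-4})(Ω₁) = -0.22483 + 0.13125j ; Y_{7,-4}(Ω₂) = -0.04005 + 0.16201j ; Δ = -0.01226 - 0.04168j
  [-3]  conj(Y_{7,-3})(Ω₁) = -0.17641 + 0.43027j ; Y_{7,-3}(Ω₂) = 0.37433 - 0.08015j ; Δ = -0.03155 + 0.17521j
  [-2]  conj(Y_{7,-2})(Ω₁) = 0.11728 + 0.43355j ; Y_{7,-2}(Ω₂) = -0.32894 - 0.42017j ; Δ = 0.14358 - 0.19189j
  [-1]  conj(Y_{7,-1})(Ω₁) = -0.01422 - 0.01088j ; Y_{7,-1}(Ω₂) = -0.10894 + 0.22365j ; Δ = 0.00398 - 0.00199j
  [+0]  conj(Y_{7,0})(Ω₁) = -0.44945 + 0.00000j ; Y_{7,0}(Ω₂) = -0.38273 + 0.00000j ; Δ = 0.17202 + 0.00000j
  [+1]  conj(Y_{7,1})(Ω₁) = 0.01422 - 0.01088j ; Y_{7,1}(Ω₂) = 0.10894 + 0.22365j ; Δ = 0.00398 + 0.00199j
  [+2]  conj(Y_{7,2})(Ω₁) = 0.11728 - 0.43355j ; Y_{7,2}(Ω₂) = -0.32894 + 0.42017j ; Δ = 0.14358 + 0.19189j
  [+3]  conj(Y_{7,3})(Ω₁) = 0.17641 + 0.43027j ; Y_{7,3}(Ω₂) = -0.37433 - 0.08015j ; Δ = -0.03155 - 0.17521j
  [+4]  conj(Y_{7,4})(Ω₁) = -0.22483 - 0.13125j ; Y_{7,4}(Ω₂) = -0.04005 - 0.16201j ; Δ = -0.01226 + 0.04168j
  [+5]  conj(Y_{7,5})(Ω₁) = 0.09506 - 0.01194j ; Y_{7,5}(Ω₂) = 0.03804 - 0.03176j ; Δ = 0.00324 - 0.00347j
  [+6]  conj(Y_{7,6})(Ω₁) = -0.01696 + 0.01672j ; Y_{7,6}(Ω₂) = 0.00921 + 0.00413j ; Δ = -0.00023 + 0.00008j
  [+7]  conj(Y_{7,7})(Ω₁) = 0.00050 - 0.00359j ; Y_{7,7}(Ω₂) = 0.00004 + 0.00127j ; Δ = 0.00000 + 0.00000j
Total Σ_m = 0.38556 - 0.00000j. Multiply by 0.837758: 0.32301 - 0.00000j. P_7(cos γ) = 0.323007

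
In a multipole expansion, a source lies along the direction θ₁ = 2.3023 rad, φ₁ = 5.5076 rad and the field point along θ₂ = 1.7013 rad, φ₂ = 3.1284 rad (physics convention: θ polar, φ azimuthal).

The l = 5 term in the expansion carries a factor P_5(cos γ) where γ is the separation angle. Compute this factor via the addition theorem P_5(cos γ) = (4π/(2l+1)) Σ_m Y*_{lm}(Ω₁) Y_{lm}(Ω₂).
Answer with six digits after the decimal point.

Addition theorem: P_5(cos γ) = (4π/11) Σ_m Y*_{lm}(Ω₁) Y_{lm}(Ω₂), m = −5…5:
  [-5]  conj(Y_{5,-5})(Ω₁) = -0.07848 + 0.07114j ; Y_{5,-5}(Ω₂) = -0.44376 - 0.02931j ; Δ = 0.03691 - 0.02927j
  [-4]  conj(Y_{5,-4})(Ω₁) = 0.30045 + 0.01180j ; Y_{5,-4}(Ω₂) = -0.18433 - 0.00974j ; Δ = -0.05527 - 0.00510j
  [-3]  conj(Y_{5,-3})(Ω₁) = -0.29495 - 0.31285j ; Y_{5,-3}(Ω₂) = 0.28558 + 0.01131j ; Δ = -0.08069 - 0.09268j
  [-2]  conj(Y_{5,-2})(Ω₁) = -0.00417 + 0.21226j ; Y_{5,-2}(Ω₂) = 0.20573 + 0.00543j ; Δ = -0.00201 + 0.04364j
  [-1]  conj(Y_{5,-1})(Ω₁) = -0.18137 + 0.17785j ; Y_{5,-1}(Ω₂) = -0.24416 - 0.00322j ; Δ = 0.04486 - 0.04284j
  [+0]  conj(Y_{5,0})(Ω₁) = 0.28836 + 0.00000j ; Y_{5,0}(Ω₂) = -0.21052 + 0.00000j ; Δ = -0.06071 + 0.00000j
  [+1]  conj(Y_{5,1})(Ω₁) = 0.18137 + 0.17785j ; Y_{5,1}(Ω₂) = 0.24416 - 0.00322j ; Δ = 0.04486 + 0.04284j
  [+2]  conj(Y_{5,2})(Ω₁) = -0.00417 - 0.21226j ; Y_{5,2}(Ω₂) = 0.20573 - 0.00543j ; Δ = -0.00201 - 0.04364j
  [+3]  conj(Y_{5,3})(Ω₁) = 0.29495 - 0.31285j ; Y_{5,3}(Ω₂) = -0.28558 + 0.01131j ; Δ = -0.08069 + 0.09268j
  [+4]  conj(Y_{5,4})(Ω₁) = 0.30045 - 0.01180j ; Y_{5,4}(Ω₂) = -0.18433 + 0.00974j ; Δ = -0.05527 + 0.00510j
  [+5]  conj(Y_{5,5})(Ω₁) = 0.07848 + 0.07114j ; Y_{5,5}(Ω₂) = 0.44376 - 0.02931j ; Δ = 0.03691 + 0.02927j
Accumulated sum -0.17310 + 0.00000j; after 4π/(2l+1) scaling, -0.19775 + 0.00000j ⇒ P_5 = -0.197752

-0.197752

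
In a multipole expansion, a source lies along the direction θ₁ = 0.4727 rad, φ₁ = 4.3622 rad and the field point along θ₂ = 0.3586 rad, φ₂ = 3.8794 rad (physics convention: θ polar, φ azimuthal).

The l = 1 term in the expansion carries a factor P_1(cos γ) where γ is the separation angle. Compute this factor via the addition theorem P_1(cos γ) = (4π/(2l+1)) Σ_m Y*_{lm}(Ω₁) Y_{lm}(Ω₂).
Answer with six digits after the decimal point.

0.975233

Summing Y*_{l m}(θ₁,φ₁)·Y_{l m}(θ₂,φ₂) over m ∈ [−1, 1]; prefactor 4π/(2·1+1) = 4.188790:
  m=-1: -0.05397 - 0.14775j × -0.08972 + 0.08156j = 0.01689 + 0.00886j  (running Σ = 0.01689 + 0.00886j)
  m=0: 0.43502 + 0.00000j × 0.45752 + 0.00000j = 0.19903 + 0.00000j  (running Σ = 0.21593 + 0.00886j)
  m=1: 0.05397 - 0.14775j × 0.08972 + 0.08156j = 0.01689 - 0.00886j  (running Σ = 0.23282 + 0.00000j)
Σ over m = 0.23282 + 0.00000j; ×(4π/3) → 0.97523 + 0.00000j. Real part: 0.975233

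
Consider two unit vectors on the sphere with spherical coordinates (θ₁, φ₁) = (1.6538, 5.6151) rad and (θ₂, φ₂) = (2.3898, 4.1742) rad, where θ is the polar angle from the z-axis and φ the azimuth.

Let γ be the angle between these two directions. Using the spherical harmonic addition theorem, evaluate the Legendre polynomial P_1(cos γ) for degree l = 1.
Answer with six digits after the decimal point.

Expand P_1 via completeness: Σ_{m} conj(Y_{1,m}) at Ω₁ times Y_{1,m} at Ω₂ —
  m=-1: (0.270282, -0.213291) × (-0.120946, 0.202600) = (0.010523, 0.080556)  (running Σ = (0.010523, 0.080556))
  m=0: (-0.040509, -0.000000) × (-0.356907, 0.000000) = (0.014458, 0.000000)  (running Σ = (0.024981, 0.080556))
  m=1: (-0.270282, -0.213291) × (0.120946, 0.202600) = (0.010523, -0.080556)  (running Σ = (0.035504, 0.000000))
Σ over m = (0.035504, 0.000000); ×(4π/3) → (0.148721, 0.000000). Real part: 0.148721

0.148721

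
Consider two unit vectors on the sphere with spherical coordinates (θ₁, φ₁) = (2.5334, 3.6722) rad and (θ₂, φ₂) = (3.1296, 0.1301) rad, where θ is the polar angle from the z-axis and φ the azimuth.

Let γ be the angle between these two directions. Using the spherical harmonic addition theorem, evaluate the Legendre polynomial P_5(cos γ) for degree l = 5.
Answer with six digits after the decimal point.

-0.378220

Expand P_5 via completeness: Σ_{m} conj(Y_{5,m}) at Ω₁ times Y_{5,m} at Ω₂ —
  term(m=-5) = (0.000000, -0.000000)   from Y*(Ω₁)=(0.024960, -0.013267), Y(Ω₂)=(0.000000, -0.000000)
  term(m=-4) = (-0.000000, 0.000000)   from Y*(Ω₁)=(0.067287, -0.109346), Y(Ω₂)=(-0.000000, 0.000000)
  term(m=-3) = (-0.000001, -0.000001)   from Y*(Ω₁)=(0.006868, -0.326580), Y(Ω₂)=(0.000004, -0.000002)
  term(m=-2) = (0.000157, 0.000162)   from Y*(Ω₁)=(-0.226065, -0.404548), Y(Ω₂)=(-0.000471, 0.000125)
  term(m=-1) = (-0.005677, -0.002404)   from Y*(Ω₁)=(-0.173139, -0.101586), Y(Ω₂)=(0.030452, -0.003984)
  term(m=+0) = (-0.320034, 0.000000)   from Y*(Ω₁)=(0.342432, -0.000000), Y(Ω₂)=(-0.934594, 0.000000)
  term(m=+1) = (-0.005677, 0.002404)   from Y*(Ω₁)=(0.173139, -0.101586), Y(Ω₂)=(-0.030452, -0.003984)
  term(m=+2) = (0.000157, -0.000162)   from Y*(Ω₁)=(-0.226065, 0.404548), Y(Ω₂)=(-0.000471, -0.000125)
  term(m=+3) = (-0.000001, 0.000001)   from Y*(Ω₁)=(-0.006868, -0.326580), Y(Ω₂)=(-0.000004, -0.000002)
  term(m=+4) = (-0.000000, -0.000000)   from Y*(Ω₁)=(0.067287, 0.109346), Y(Ω₂)=(-0.000000, -0.000000)
  term(m=+5) = (0.000000, 0.000000)   from Y*(Ω₁)=(-0.024960, -0.013267), Y(Ω₂)=(-0.000000, -0.000000)
Accumulated sum (-0.331076, -0.000000); after 4π/(2l+1) scaling, (-0.378220, -0.000000) ⇒ P_5 = -0.378220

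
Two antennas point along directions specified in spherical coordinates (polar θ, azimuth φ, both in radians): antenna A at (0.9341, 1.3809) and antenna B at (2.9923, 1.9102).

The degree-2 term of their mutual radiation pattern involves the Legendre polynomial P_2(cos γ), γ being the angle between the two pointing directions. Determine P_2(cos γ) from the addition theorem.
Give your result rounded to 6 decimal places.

Summing Y*_{l m}(θ₁,φ₁)·Y_{l m}(θ₂,φ₂) over m ∈ [−2, 2]; prefactor 4π/(2·2+1) = 2.513274:
  [-2]  conj(Y_{2,-2})(Ω₁) = (-0.231938, 0.092583) ; Y_{2,-2}(Ω₂) = (-0.006651, 0.005365) ; Δ = (0.001046, -0.001860)
  [-1]  conj(Y_{2,-1})(Ω₁) = (0.069711, 0.362678) ; Y_{2,-1}(Ω₂) = (0.037830, 0.107147) ; Δ = (-0.036223, 0.021190)
  [+0]  conj(Y_{2,0})(Ω₁) = (0.019063, -0.000000) ; Y_{2,0}(Ω₂) = (0.609851, 0.000000) ; Δ = (0.011625, 0.000000)
  [+1]  conj(Y_{2,1})(Ω₁) = (-0.069711, 0.362678) ; Y_{2,1}(Ω₂) = (-0.037830, 0.107147) ; Δ = (-0.036223, -0.021190)
  [+2]  conj(Y_{2,2})(Ω₁) = (-0.231938, -0.092583) ; Y_{2,2}(Ω₂) = (-0.006651, -0.005365) ; Δ = (0.001046, 0.001860)
Σ over m = (-0.058728, 0.000000); ×(4π/5) → (-0.147601, 0.000000). Real part: -0.147601

-0.147601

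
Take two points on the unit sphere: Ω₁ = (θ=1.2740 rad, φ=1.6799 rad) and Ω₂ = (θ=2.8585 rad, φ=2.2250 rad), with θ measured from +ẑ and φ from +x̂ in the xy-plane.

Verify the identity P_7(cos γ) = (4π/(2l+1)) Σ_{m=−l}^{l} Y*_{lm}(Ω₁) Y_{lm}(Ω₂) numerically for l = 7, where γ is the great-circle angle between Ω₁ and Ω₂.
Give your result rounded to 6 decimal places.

Expand P_7 via completeness: Σ_{m} conj(Y_{7,m}) at Ω₁ times Y_{7,m} at Ω₂ —
  m=-7: Y*=0.25291 - 0.26411j  Y=-0.00007 - 0.00001j  product -0.00002 + 0.00002j
  m=-6: Y*=-0.33194 - 0.25477j  Y=-0.00060 + 0.00060j  product 0.00035 - 0.00005j
  m=-5: Y*=-0.01704 + 0.02807j  Y=0.00088 + 0.00680j  product -0.00021 - 0.00009j
  m=-4: Y*=-0.30711 - 0.14324j  Y=0.03336 + 0.01931j  product -0.00748 - 0.01071j
  m=-3: Y*=-0.04973 + 0.14648j  Y=0.14196 - 0.05866j  product 0.00153 + 0.02371j
  m=-2: Y*=-0.27116 - 0.06013j  Y=0.10684 - 0.39778j  product -0.05289 + 0.10144j
  m=-1: Y*=-0.02124 + 0.19393j  Y=-0.37904 - 0.49428j  product 0.10391 - 0.06301j
  m=+0: Y*=-0.25679 + 0.00000j  Y=-0.16780 + 0.00000j  product 0.04309 + 0.00000j
  m=+1: Y*=0.02124 + 0.19393j  Y=0.37904 - 0.49428j  product 0.10391 + 0.06301j
  m=+2: Y*=-0.27116 + 0.06013j  Y=0.10684 + 0.39778j  product -0.05289 - 0.10144j
  m=+3: Y*=0.04973 + 0.14648j  Y=-0.14196 - 0.05866j  product 0.00153 - 0.02371j
  m=+4: Y*=-0.30711 + 0.14324j  Y=0.03336 - 0.01931j  product -0.00748 + 0.01071j
  m=+5: Y*=0.01704 + 0.02807j  Y=-0.00088 + 0.00680j  product -0.00021 + 0.00009j
  m=+6: Y*=-0.33194 + 0.25477j  Y=-0.00060 - 0.00060j  product 0.00035 + 0.00005j
  m=+7: Y*=-0.25291 - 0.26411j  Y=0.00007 - 0.00001j  product -0.00002 - 0.00002j
Accumulated sum 0.13350 - 0.00000j; after 4π/(2l+1) scaling, 0.11184 - 0.00000j ⇒ P_7 = 0.111839

0.111839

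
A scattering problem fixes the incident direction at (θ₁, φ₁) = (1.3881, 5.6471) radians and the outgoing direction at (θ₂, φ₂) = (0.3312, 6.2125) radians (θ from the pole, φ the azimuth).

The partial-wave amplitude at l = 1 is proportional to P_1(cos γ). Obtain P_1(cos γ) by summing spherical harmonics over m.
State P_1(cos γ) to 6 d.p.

0.441810

Term-by-term m-sum for l=1 (normalisation 4π/3 = 4.188790):
  m=-1: Y*=(0.273300, -0.201825)  Y=(0.112067, 0.007935)  product (0.032229, -0.020449)
  m=+0: Y*=(0.088770, -0.000000)  Y=(0.462048, 0.000000)  product (0.041016, 0.000000)
  m=+1: Y*=(-0.273300, -0.201825)  Y=(-0.112067, 0.007935)  product (0.032229, 0.020449)
Σ over m = (0.105474, 0.000000); ×(4π/3) → (0.441810, 0.000000). Real part: 0.441810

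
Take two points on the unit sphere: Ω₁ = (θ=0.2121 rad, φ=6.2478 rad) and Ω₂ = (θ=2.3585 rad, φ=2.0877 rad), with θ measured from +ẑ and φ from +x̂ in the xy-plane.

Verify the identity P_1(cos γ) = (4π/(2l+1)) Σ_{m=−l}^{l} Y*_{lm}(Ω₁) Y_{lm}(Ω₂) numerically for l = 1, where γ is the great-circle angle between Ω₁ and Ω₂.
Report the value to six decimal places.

Term-by-term m-sum for l=1 (normalisation 4π/3 = 4.188790):
  term(m=-1) = (-0.009300, -0.015092)   from Y*(Ω₁)=(0.072686, -0.002573), Y(Ω₂)=(-0.120453, -0.211894)
  term(m=+0) = (-0.165406, 0.000000)   from Y*(Ω₁)=(0.477653, -0.000000), Y(Ω₂)=(-0.346290, 0.000000)
  term(m=+1) = (-0.009300, 0.015092)   from Y*(Ω₁)=(-0.072686, -0.002573), Y(Ω₂)=(0.120453, -0.211894)
Σ over m = (-0.184007, 0.000000); ×(4π/3) → (-0.770768, 0.000000). Real part: -0.770768

-0.770768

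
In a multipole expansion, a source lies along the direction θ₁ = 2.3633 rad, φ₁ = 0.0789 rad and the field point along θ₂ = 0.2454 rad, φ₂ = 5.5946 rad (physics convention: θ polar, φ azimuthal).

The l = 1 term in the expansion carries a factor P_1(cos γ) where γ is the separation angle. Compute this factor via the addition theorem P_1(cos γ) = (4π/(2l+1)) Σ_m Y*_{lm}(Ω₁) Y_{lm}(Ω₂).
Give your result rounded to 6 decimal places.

-0.568032

Term-by-term m-sum for l=1 (normalisation 4π/3 = 4.188790):
  term(m=-1) = (0.014652, 0.014136)   from Y*(Ω₁)=(0.241805, 0.019118), Y(Ω₂)=(0.064811, 0.053337)
  term(m=+0) = (-0.164911, -0.000000)   from Y*(Ω₁)=(-0.347940, -0.000000), Y(Ω₂)=(0.473964, 0.000000)
  term(m=+1) = (0.014652, -0.014136)   from Y*(Ω₁)=(-0.241805, 0.019118), Y(Ω₂)=(-0.064811, 0.053337)
Total Σ_m = (-0.135608, 0.000000). Multiply by 4.188790: (-0.568032, 0.000000). P_1(cos γ) = -0.568032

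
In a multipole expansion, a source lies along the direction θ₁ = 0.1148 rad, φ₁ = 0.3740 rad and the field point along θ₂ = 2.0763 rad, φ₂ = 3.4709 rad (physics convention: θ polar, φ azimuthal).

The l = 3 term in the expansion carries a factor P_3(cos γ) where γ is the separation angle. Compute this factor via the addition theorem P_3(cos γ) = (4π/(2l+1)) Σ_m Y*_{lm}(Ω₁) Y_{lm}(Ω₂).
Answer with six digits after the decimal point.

0.381005

Summing Y*_{l m}(θ₁,φ₁)·Y_{l m}(θ₂,φ₂) over m ∈ [−3, 3]; prefactor 4π/(2·3+1) = 1.795196:
  m=-3: 0.00027 + 0.00056j × -0.15381 + 0.23330j = -0.00017 - 0.00002j  (running Σ = -0.00017 - 0.00002j)
  m=-2: 0.00977 + 0.00906j × -0.29961 + 0.23186j = -0.00503 - 0.00045j  (running Σ = -0.00520 - 0.00047j)
  m=-1: 0.13558 + 0.05321j × -0.04615 + 0.01577j = -0.00710 - 0.00032j  (running Σ = -0.01230 - 0.00079j)
  m=0: 0.71712 + 0.00000j × 0.33025 + 0.00000j = 0.23683 + 0.00000j  (running Σ = 0.22453 - 0.00079j)
  m=1: -0.13558 + 0.05321j × 0.04615 + 0.01577j = -0.00710 + 0.00032j  (running Σ = 0.21744 - 0.00047j)
  m=2: 0.00977 - 0.00906j × -0.29961 - 0.23186j = -0.00503 + 0.00045j  (running Σ = 0.21241 - 0.00002j)
  m=3: -0.00027 + 0.00056j × 0.15381 + 0.23330j = -0.00017 + 0.00002j  (running Σ = 0.21224 + 0.00000j)
Σ over m = 0.21224 + 0.00000j; ×(4π/7) → 0.38100 + 0.00000j. Real part: 0.381005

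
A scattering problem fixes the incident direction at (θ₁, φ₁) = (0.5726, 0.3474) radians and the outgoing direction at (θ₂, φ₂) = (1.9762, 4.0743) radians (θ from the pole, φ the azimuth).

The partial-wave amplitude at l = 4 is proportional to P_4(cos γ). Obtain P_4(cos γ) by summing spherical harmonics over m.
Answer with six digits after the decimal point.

Summing Y*_{l m}(θ₁,φ₁)·Y_{l m}(θ₂,φ₂) over m ∈ [−4, 4]; prefactor 4π/(2·4+1) = 1.396263:
  m=-4: +0.006873+0.037514i × -0.262357+0.175372i = -0.008382-0.008637i  (running Σ = -0.008382-0.008637i)
  m=-3: +0.084391+0.144497i × -0.360699-0.129003i = -0.011799-0.063007i  (running Σ = -0.020181-0.071643i)
  m=-2: +0.297611+0.248040i × -0.007284-0.024005i = +0.003786-0.008951i  (running Σ = -0.016395-0.080594i)
  m=-1: +0.394007+0.142664i × -0.195191+0.263211i = -0.114458+0.075860i  (running Σ = -0.130853-0.004734i)
  m=0: -0.076837-0.000000i × -0.086693+0.000000i = +0.006661+0.000000i  (running Σ = -0.124191-0.004734i)
  m=1: -0.394007+0.142664i × +0.195191+0.263211i = -0.114458-0.075860i  (running Σ = -0.238649-0.080594i)
  m=2: +0.297611-0.248040i × -0.007284+0.024005i = +0.003786+0.008951i  (running Σ = -0.234863-0.071643i)
  m=3: -0.084391+0.144497i × +0.360699-0.129003i = -0.011799+0.063007i  (running Σ = -0.246662-0.008637i)
  m=4: +0.006873-0.037514i × -0.262357-0.175372i = -0.008382+0.008637i  (running Σ = -0.255044+0.000000i)
Total Σ_m = -0.255044+0.000000i. Multiply by 1.396263: -0.356108+0.000000i. P_4(cos γ) = -0.356108

-0.356108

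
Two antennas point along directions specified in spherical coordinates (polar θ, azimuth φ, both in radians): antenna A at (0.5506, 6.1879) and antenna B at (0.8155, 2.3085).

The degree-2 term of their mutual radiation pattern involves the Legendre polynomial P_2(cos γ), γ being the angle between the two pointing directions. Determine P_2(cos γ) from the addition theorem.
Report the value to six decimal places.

-0.362894

Term-by-term m-sum for l=2 (normalisation 4π/5 = 2.513274):
  m=-2: Y*=(0.103823, -0.020029)  Y=(-0.019502, 0.203827)  product (0.002058, 0.021553)
  m=-1: Y*=(0.342898, -0.032772)  Y=(-0.259334, -0.285331)  product (-0.098276, -0.089340)
  m=+0: Y*=(0.371780, -0.000000)  Y=(0.129231, 0.000000)  product (0.048046, 0.000000)
  m=+1: Y*=(-0.342898, -0.032772)  Y=(0.259334, -0.285331)  product (-0.098276, 0.089340)
  m=+2: Y*=(0.103823, 0.020029)  Y=(-0.019502, -0.203827)  product (0.002058, -0.021553)
Accumulated sum (-0.144391, 0.000000); after 4π/(2l+1) scaling, (-0.362894, 0.000000) ⇒ P_2 = -0.362894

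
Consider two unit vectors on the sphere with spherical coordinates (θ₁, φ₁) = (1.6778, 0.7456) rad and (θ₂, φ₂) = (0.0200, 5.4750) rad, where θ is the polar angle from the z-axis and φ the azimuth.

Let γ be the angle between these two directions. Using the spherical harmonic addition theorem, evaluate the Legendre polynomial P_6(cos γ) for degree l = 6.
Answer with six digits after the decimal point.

-0.240656

Term-by-term m-sum for l=6 (normalisation 4π/13 = 0.966644):
  m=-6: (-0.110397, -0.453498) × (0.000000, -0.000000) = (-0.000000, 0.000000)  (running Σ = (-0.000000, 0.000000))
  m=-5: (0.144657, 0.096105) × (-0.000000, -0.000000) = (-0.000000, -0.000000)  (running Σ = (-0.000000, -0.000000))
  m=-4: (0.301084, -0.048339) × (-0.000001, -0.000000) = (-0.000000, 0.000000)  (running Σ = (-0.000000, 0.000000))
  m=-3: (-0.121447, 0.154558) × (-0.000031, 0.000027) = (-0.000000, -0.000008)  (running Σ = (-0.000001, -0.000008))
  m=-2: (0.020455, 0.256442) × (-0.000095, 0.002080) = (-0.000535, 0.000018)  (running Σ = (-0.000536, 0.000010))
  m=-1: (-0.149841, -0.138365) × (0.045442, 0.047561) = (-0.000228, -0.013414)  (running Σ = (-0.000764, -0.013404))
  m=0: (-0.244296, -0.000000) × (1.012840, 0.000000) = (-0.247433, -0.000000)  (running Σ = (-0.248197, -0.013404))
  m=1: (0.149841, -0.138365) × (-0.045442, 0.047561) = (-0.000228, 0.013414)  (running Σ = (-0.248425, 0.000010))
  m=2: (0.020455, -0.256442) × (-0.000095, -0.002080) = (-0.000535, -0.000018)  (running Σ = (-0.248960, -0.000008))
  m=3: (0.121447, 0.154558) × (0.000031, 0.000027) = (-0.000000, 0.000008)  (running Σ = (-0.248961, 0.000000))
  m=4: (0.301084, 0.048339) × (-0.000001, 0.000000) = (-0.000000, -0.000000)  (running Σ = (-0.248961, -0.000000))
  m=5: (-0.144657, 0.096105) × (0.000000, -0.000000) = (-0.000000, 0.000000)  (running Σ = (-0.248961, 0.000000))
  m=6: (-0.110397, 0.453498) × (0.000000, 0.000000) = (-0.000000, -0.000000)  (running Σ = (-0.248961, 0.000000))
Σ over m = (-0.248961, 0.000000); ×(4π/13) → (-0.240656, 0.000000). Real part: -0.240656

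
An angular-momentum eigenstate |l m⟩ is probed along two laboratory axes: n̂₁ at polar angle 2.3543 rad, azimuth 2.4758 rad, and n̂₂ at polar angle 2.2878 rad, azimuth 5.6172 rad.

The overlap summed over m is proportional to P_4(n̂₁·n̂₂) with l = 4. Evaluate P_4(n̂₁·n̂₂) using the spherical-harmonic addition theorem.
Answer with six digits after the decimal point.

Summing Y*_{l m}(θ₁,φ₁)·Y_{l m}(θ₂,φ₂) over m ∈ [−4, 4]; prefactor 4π/(2·4+1) = 1.396263:
  m=-4: -0.098957-0.051320i × -0.126873+0.065673i = +0.015925+0.000012i  (running Σ = +0.015925+0.000012i)
  m=-3: -0.129963-0.285953i × +0.145940-0.320614i = -0.110647-0.000064i  (running Σ = -0.094722-0.000052i)
  m=-2: +0.098924-0.405623i × +0.090949+0.373548i = +0.160517+0.000062i  (running Σ = +0.065795+0.000010i)
  m=-1: +0.090545-0.071116i × -0.004188-0.003291i = -0.000613-0.000000i  (running Σ = +0.065181+0.000010i)
  m=0: -0.344792-0.000000i × -0.362654+0.000000i = +0.125040+0.000000i  (running Σ = +0.190222+0.000010i)
  m=1: -0.090545-0.071116i × +0.004188-0.003291i = -0.000613+0.000000i  (running Σ = +0.189608+0.000010i)
  m=2: +0.098924+0.405623i × +0.090949-0.373548i = +0.160517-0.000062i  (running Σ = +0.350125-0.000052i)
  m=3: +0.129963-0.285953i × -0.145940-0.320614i = -0.110647+0.000064i  (running Σ = +0.239478+0.000012i)
  m=4: -0.098957+0.051320i × -0.126873-0.065673i = +0.015925-0.000012i  (running Σ = +0.255403+0.000000i)
Accumulated sum +0.255403+0.000000i; after 4π/(2l+1) scaling, +0.356610+0.000000i ⇒ P_4 = 0.356610

0.356610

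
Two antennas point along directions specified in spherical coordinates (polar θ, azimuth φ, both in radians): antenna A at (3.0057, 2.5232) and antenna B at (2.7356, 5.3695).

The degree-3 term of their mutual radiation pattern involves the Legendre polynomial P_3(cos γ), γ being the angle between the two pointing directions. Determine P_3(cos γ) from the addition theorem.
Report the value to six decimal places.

Expand P_3 via completeness: Σ_{m} conj(Y_{3,m}) at Ω₁ times Y_{3,m} at Ω₂ —
  [-3]  conj(Y_{3,-3})(Ω₁) = 0.00029 + 0.00100j ; Y_{3,-3}(Ω₂) = -0.02367 + 0.01002j ; Δ = -0.00002 - 0.00002j
  [-2]  conj(Y_{3,-2})(Ω₁) = -0.00609 + 0.01756j ; Y_{3,-2}(Ω₂) = 0.03716 - 0.14165j ; Δ = 0.00226 + 0.00152j
  [-1]  conj(Y_{3,-1})(Ω₁) = -0.13943 + 0.09920j ; Y_{3,-1}(Ω₂) = 0.25105 + 0.32541j ; Δ = -0.06728 - 0.02047j
  [+0]  conj(Y_{3,0})(Ω₁) = -0.70554 + 0.00000j ; Y_{3,0}(Ω₂) = -0.41832 + 0.00000j ; Δ = 0.29514 + 0.00000j
  [+1]  conj(Y_{3,1})(Ω₁) = 0.13943 + 0.09920j ; Y_{3,1}(Ω₂) = -0.25105 + 0.32541j ; Δ = -0.06728 + 0.02047j
  [+2]  conj(Y_{3,2})(Ω₁) = -0.00609 - 0.01756j ; Y_{3,2}(Ω₂) = 0.03716 + 0.14165j ; Δ = 0.00226 - 0.00152j
  [+3]  conj(Y_{3,3})(Ω₁) = -0.00029 + 0.00100j ; Y_{3,3}(Ω₂) = 0.02367 + 0.01002j ; Δ = -0.00002 + 0.00002j
Accumulated sum 0.16506 + 0.00000j; after 4π/(2l+1) scaling, 0.29632 + 0.00000j ⇒ P_3 = 0.296316

0.296316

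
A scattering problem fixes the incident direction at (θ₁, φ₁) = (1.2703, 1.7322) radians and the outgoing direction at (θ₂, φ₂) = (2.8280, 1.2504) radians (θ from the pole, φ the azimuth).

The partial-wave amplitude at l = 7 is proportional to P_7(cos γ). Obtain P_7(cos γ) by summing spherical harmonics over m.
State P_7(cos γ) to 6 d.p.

0.044559

Summing Y*_{l m}(θ₁,φ₁)·Y_{l m}(θ₂,φ₂) over m ∈ [−7, 7]; prefactor 4π/(2·7+1) = 0.837758:
  term(m=-7) = (-0.000047, -0.000011)   from Y*(Ω₁)=(0.328067, -0.154837), Y(Ω₂)=(-0.000104, -0.000083)
  term(m=-6) = (0.000625, -0.000160)   from Y*(Ω₁)=(-0.238323, -0.346588), Y(Ω₂)=(-0.000528, 0.001440)
  term(m=-5) = (-0.000333, 0.000299)   from Y*(Ω₁)=(-0.029282, 0.028043), Y(Ω₂)=(0.011026, 0.000344)
  term(m=-4) = (-0.006504, 0.017469)   from Y*(Ω₁)=(-0.268787, -0.202479), Y(Ω₂)=(-0.015797, -0.053091)
  term(m=-3) = (-0.003982, -0.031592)   from Y*(Ω₁)=(-0.075618, 0.143767), Y(Ω₂)=(-0.160714, 0.112232)
  term(m=-2) = (-0.071790, -0.103332)   from Y*(Ω₁)=(-0.258870, -0.086594), Y(Ω₂)=(0.369501, 0.275565)
  term(m=-1) = (0.104914, 0.054859)   from Y*(Ω₁)=(-0.032519, 0.199722), Y(Ω₂)=(0.184265, -0.555299)
  term(m=+0) = (0.007424, 0.000000)   from Y*(Ω₁)=(-0.251292, -0.000000), Y(Ω₂)=(-0.029543, 0.000000)
  term(m=+1) = (0.104914, -0.054859)   from Y*(Ω₁)=(0.032519, 0.199722), Y(Ω₂)=(-0.184265, -0.555299)
  term(m=+2) = (-0.071790, 0.103332)   from Y*(Ω₁)=(-0.258870, 0.086594), Y(Ω₂)=(0.369501, -0.275565)
  term(m=+3) = (-0.003982, 0.031592)   from Y*(Ω₁)=(0.075618, 0.143767), Y(Ω₂)=(0.160714, 0.112232)
  term(m=+4) = (-0.006504, -0.017469)   from Y*(Ω₁)=(-0.268787, 0.202479), Y(Ω₂)=(-0.015797, 0.053091)
  term(m=+5) = (-0.000333, -0.000299)   from Y*(Ω₁)=(0.029282, 0.028043), Y(Ω₂)=(-0.011026, 0.000344)
  term(m=+6) = (0.000625, 0.000160)   from Y*(Ω₁)=(-0.238323, 0.346588), Y(Ω₂)=(-0.000528, -0.001440)
  term(m=+7) = (-0.000047, 0.000011)   from Y*(Ω₁)=(-0.328067, -0.154837), Y(Ω₂)=(0.000104, -0.000083)
Total Σ_m = (0.053189, 0.000000). Multiply by 0.837758: (0.044559, 0.000000). P_7(cos γ) = 0.044559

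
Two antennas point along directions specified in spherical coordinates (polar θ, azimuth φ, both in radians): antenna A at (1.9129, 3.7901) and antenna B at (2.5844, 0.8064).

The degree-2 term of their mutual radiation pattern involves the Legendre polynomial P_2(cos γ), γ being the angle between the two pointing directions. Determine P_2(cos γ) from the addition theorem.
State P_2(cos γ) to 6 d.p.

Summing Y*_{l m}(θ₁,φ₁)·Y_{l m}(θ₂,φ₂) over m ∈ [−2, 2]; prefactor 4π/(2·2+1) = 2.513274:
  term(m=-2) = +0.035197-0.011500i   from Y*(Ω₁)=+0.092685+0.330035i, Y(Ω₂)=-0.004536-0.107921i
  term(m=-1) = -0.083602+0.013311i   from Y*(Ω₁)=+0.194583+0.147465i, Y(Ω₂)=-0.239976+0.250274i
  term(m=+0) = -0.076502-0.000000i   from Y*(Ω₁)=-0.208909-0.000000i, Y(Ω₂)=+0.366199+0.000000i
  term(m=+1) = -0.083602-0.013311i   from Y*(Ω₁)=-0.194583+0.147465i, Y(Ω₂)=+0.239976+0.250274i
  term(m=+2) = +0.035197+0.011500i   from Y*(Ω₁)=+0.092685-0.330035i, Y(Ω₂)=-0.004536+0.107921i
Total Σ_m = -0.173311+0.000000i. Multiply by 2.513274: -0.435579+0.000000i. P_2(cos γ) = -0.435579

-0.435579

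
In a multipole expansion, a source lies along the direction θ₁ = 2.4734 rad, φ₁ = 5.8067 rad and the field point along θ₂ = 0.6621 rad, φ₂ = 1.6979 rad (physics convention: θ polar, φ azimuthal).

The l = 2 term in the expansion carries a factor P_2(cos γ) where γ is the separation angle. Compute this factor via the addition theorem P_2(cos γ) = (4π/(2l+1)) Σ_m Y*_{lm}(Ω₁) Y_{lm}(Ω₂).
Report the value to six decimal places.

0.546546

Addition theorem: P_2(cos γ) = (4π/5) Σ_m Y*_{lm}(Ω₁) Y_{lm}(Ω₂), m = −2…2:
  m=-2: Y*=+0.085892-0.120867i  Y=-0.141300+0.036714i  product -0.007699+0.020232i
  m=-1: Y*=-0.333861+0.172323i  Y=-0.047484-0.371567i  product +0.079882+0.115869i
  m=+0: Y*=+0.267580-0.000000i  Y=+0.273179+0.000000i  product +0.073097+0.000000i
  m=+1: Y*=+0.333861+0.172323i  Y=+0.047484-0.371567i  product +0.079882-0.115869i
  m=+2: Y*=+0.085892+0.120867i  Y=-0.141300-0.036714i  product -0.007699-0.020232i
Accumulated sum +0.217464-0.000000i; after 4π/(2l+1) scaling, +0.546546-0.000000i ⇒ P_2 = 0.546546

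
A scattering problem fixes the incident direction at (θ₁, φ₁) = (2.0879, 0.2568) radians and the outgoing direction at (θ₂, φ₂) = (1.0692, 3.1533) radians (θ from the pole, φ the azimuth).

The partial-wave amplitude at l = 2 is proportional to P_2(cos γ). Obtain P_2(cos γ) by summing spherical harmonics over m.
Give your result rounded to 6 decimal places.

Addition theorem: P_2(cos γ) = (4π/5) Σ_m Y*_{lm}(Ω₁) Y_{lm}(Ω₂), m = −2…2:
  m=-2: 0.25421 + 0.14340j × 0.29689 - 0.00695j = 0.07647 + 0.04081j  (running Σ = 0.07647 + 0.04081j)
  m=-1: -0.32110 - 0.08432j × -0.32568 + 0.00381j = 0.10490 + 0.02624j  (running Σ = 0.18137 + 0.06704j)
  m=0: -0.08415 + 0.00000j × -0.09664 + 0.00000j = 0.00813 + 0.00000j  (running Σ = 0.18950 + 0.06704j)
  m=1: 0.32110 - 0.08432j × 0.32568 + 0.00381j = 0.10490 - 0.02624j  (running Σ = 0.29440 + 0.04081j)
  m=2: 0.25421 - 0.14340j × 0.29689 + 0.00695j = 0.07647 - 0.04081j  (running Σ = 0.37087 + 0.00000j)
Σ over m = 0.37087 + 0.00000j; ×(4π/5) → 0.93209 + 0.00000j. Real part: 0.932092

0.932092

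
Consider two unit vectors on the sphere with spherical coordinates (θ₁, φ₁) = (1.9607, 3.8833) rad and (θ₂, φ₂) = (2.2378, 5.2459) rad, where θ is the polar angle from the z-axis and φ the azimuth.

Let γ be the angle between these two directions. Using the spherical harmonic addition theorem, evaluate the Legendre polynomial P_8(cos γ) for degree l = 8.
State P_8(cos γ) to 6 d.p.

-0.277308

Summing Y*_{l m}(θ₁,φ₁)·Y_{l m}(θ₂,φ₂) over m ∈ [−8, 8]; prefactor 4π/(2·8+1) = 0.739198:
  m=-8: +0.259425-0.094558i × -0.032168+0.067573i = -0.001956+0.020572i  (running Σ = -0.001956+0.020572i)
  m=-7: +0.209415-0.402680i × -0.131724-0.195469i = -0.106296+0.012108i  (running Σ = -0.108252+0.032680i)
  m=-6: -0.071292-0.265699i × +0.418992-0.024948i = -0.036500-0.109547i  (running Σ = -0.144752-0.076867i)
  m=-5: +0.147006+0.093594i × -0.188411+0.367233i = -0.062068+0.036351i  (running Σ = -0.206820-0.040516i)
  m=-4: +0.341268-0.060256i × -0.039222-0.062111i = -0.017128-0.018833i  (running Σ = -0.223947-0.059349i)
  m=-3: -0.009225+0.012026i × -0.324364+0.009648i = +0.002876-0.003990i  (running Σ = -0.221071-0.063339i)
  m=-2: +0.029237+0.333741i × +0.124907-0.226604i = +0.079279+0.035061i  (running Σ = -0.141792-0.028277i)
  m=-1: +0.037680+0.034523i × -0.110711-0.187441i = +0.002299-0.010885i  (running Σ = -0.139493-0.039162i)
  m=0: -0.325384-0.000000i × +0.295532+0.000000i = -0.096161-0.000000i  (running Σ = -0.235654-0.039162i)
  m=1: -0.037680+0.034523i × +0.110711-0.187441i = +0.002299+0.010885i  (running Σ = -0.233355-0.028277i)
  m=2: +0.029237-0.333741i × +0.124907+0.226604i = +0.079279-0.035061i  (running Σ = -0.154076-0.063339i)
  m=3: +0.009225+0.012026i × +0.324364+0.009648i = +0.002876+0.003990i  (running Σ = -0.151199-0.059349i)
  m=4: +0.341268+0.060256i × -0.039222+0.062111i = -0.017128+0.018833i  (running Σ = -0.168327-0.040516i)
  m=5: -0.147006+0.093594i × +0.188411+0.367233i = -0.062068-0.036351i  (running Σ = -0.230395-0.076867i)
  m=6: -0.071292+0.265699i × +0.418992+0.024948i = -0.036500+0.109547i  (running Σ = -0.266895+0.032680i)
  m=7: -0.209415-0.402680i × +0.131724-0.195469i = -0.106296-0.012108i  (running Σ = -0.373191+0.020572i)
  m=8: +0.259425+0.094558i × -0.032168-0.067573i = -0.001956-0.020572i  (running Σ = -0.375147-0.000000i)
Accumulated sum -0.375147-0.000000i; after 4π/(2l+1) scaling, -0.277308-0.000000i ⇒ P_8 = -0.277308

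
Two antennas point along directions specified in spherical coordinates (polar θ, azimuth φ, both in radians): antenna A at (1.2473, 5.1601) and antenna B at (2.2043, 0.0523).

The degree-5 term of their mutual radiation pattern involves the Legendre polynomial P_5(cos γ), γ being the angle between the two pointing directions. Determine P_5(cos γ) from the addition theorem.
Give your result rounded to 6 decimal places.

0.188694

Term-by-term m-sum for l=5 (normalisation 4π/11 = 1.142397):
  term(m=-5) = 0.05156 + 0.02218j   from Y*(Ω₁)=0.27923 + 0.22021j, Y(Ω₂)=0.15247 - 0.04081j
  term(m=-4) = 0.00150 - 0.13821j   from Y*(Ω₁)=-0.08230 + 0.36794j, Y(Ω₂)=-0.35861 + 0.07613j
  term(m=-3) = 0.00965 - 0.00391j   from Y*(Ω₁)=0.02601 - 0.00603j, Y(Ω₂)=0.38530 - 0.06095j
  term(m=-2) = -0.00793 - 0.00802j   from Y*(Ω₁)=0.21099 + 0.26340j, Y(Ω₂)=-0.03324 + 0.00349j
  term(m=-1) = 0.00803 - 0.01923j   from Y*(Ω₁)=-0.02633 + 0.05482j, Y(Ω₂)=-0.34213 + 0.01791j
  term(m=+0) = 0.03956 + 0.00000j   from Y*(Ω₁)=0.31860 + 0.00000j, Y(Ω₂)=0.12418 + 0.00000j
  term(m=+1) = 0.00803 + 0.01923j   from Y*(Ω₁)=0.02633 + 0.05482j, Y(Ω₂)=0.34213 + 0.01791j
  term(m=+2) = -0.00793 + 0.00802j   from Y*(Ω₁)=0.21099 - 0.26340j, Y(Ω₂)=-0.03324 - 0.00349j
  term(m=+3) = 0.00965 + 0.00391j   from Y*(Ω₁)=-0.02601 - 0.00603j, Y(Ω₂)=-0.38530 - 0.06095j
  term(m=+4) = 0.00150 + 0.13821j   from Y*(Ω₁)=-0.08230 - 0.36794j, Y(Ω₂)=-0.35861 - 0.07613j
  term(m=+5) = 0.05156 - 0.02218j   from Y*(Ω₁)=-0.27923 + 0.22021j, Y(Ω₂)=-0.15247 - 0.04081j
Accumulated sum 0.16517 + 0.00000j; after 4π/(2l+1) scaling, 0.18869 + 0.00000j ⇒ P_5 = 0.188694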